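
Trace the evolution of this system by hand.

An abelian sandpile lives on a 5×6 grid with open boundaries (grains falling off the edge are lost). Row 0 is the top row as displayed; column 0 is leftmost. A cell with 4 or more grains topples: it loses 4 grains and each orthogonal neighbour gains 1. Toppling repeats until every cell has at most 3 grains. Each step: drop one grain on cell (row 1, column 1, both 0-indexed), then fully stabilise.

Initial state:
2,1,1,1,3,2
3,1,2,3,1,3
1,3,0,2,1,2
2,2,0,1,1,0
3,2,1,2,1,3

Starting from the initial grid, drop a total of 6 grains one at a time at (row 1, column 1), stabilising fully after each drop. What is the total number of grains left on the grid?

k=0  2,1,1,1,3,2
3,1,2,3,1,3
1,3,0,2,1,2
2,2,0,1,1,0
3,2,1,2,1,3
k=1  2,1,1,1,3,2
3,2,2,3,1,3
1,3,0,2,1,2
2,2,0,1,1,0
3,2,1,2,1,3
k=2  2,1,1,1,3,2
3,3,2,3,1,3
1,3,0,2,1,2
2,2,0,1,1,0
3,2,1,2,1,3
k=3  3,2,1,1,3,2
0,2,3,3,1,3
3,0,1,2,1,2
2,3,0,1,1,0
3,2,1,2,1,3
k=4  3,2,1,1,3,2
0,3,3,3,1,3
3,0,1,2,1,2
2,3,0,1,1,0
3,2,1,2,1,3
k=5  3,3,2,2,3,2
1,1,1,0,2,3
3,1,2,3,1,2
2,3,0,1,1,0
3,2,1,2,1,3
k=6  3,3,2,2,3,2
1,2,1,0,2,3
3,1,2,3,1,2
2,3,0,1,1,0
3,2,1,2,1,3

55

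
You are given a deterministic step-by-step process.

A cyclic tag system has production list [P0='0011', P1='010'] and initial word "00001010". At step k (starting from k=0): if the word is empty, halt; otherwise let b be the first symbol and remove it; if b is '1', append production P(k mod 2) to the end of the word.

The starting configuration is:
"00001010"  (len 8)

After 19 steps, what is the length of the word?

[0] "00001010"  (len 8)
[1] "0001010"  (len 7)
[2] "001010"  (len 6)
[3] "01010"  (len 5)
[4] "1010"  (len 4)
[5] "0100011"  (len 7)
[6] "100011"  (len 6)
[7] "000110011"  (len 9)
[8] "00110011"  (len 8)
[9] "0110011"  (len 7)
[10] "110011"  (len 6)
[11] "100110011"  (len 9)
[12] "00110011010"  (len 11)
[13] "0110011010"  (len 10)
[14] "110011010"  (len 9)
[15] "100110100011"  (len 12)
[16] "00110100011010"  (len 14)
[17] "0110100011010"  (len 13)
[18] "110100011010"  (len 12)
[19] "101000110100011"  (len 15)

15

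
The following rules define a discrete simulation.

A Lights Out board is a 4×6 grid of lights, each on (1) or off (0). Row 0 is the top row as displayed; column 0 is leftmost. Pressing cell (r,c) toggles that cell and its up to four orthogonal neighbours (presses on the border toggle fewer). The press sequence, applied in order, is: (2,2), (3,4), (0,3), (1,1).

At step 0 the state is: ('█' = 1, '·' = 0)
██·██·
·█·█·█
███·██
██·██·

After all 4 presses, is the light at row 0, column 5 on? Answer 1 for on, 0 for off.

0

k=0  ██·██·
·█·█·█
███·██
██·██·
k=1  ██·██·
·███·█
█··███
█████·
k=2  ██·██·
·███·█
█··█·█
███··█
k=3  ███···
·██··█
█··█·█
███··█
k=4  █·█···
█····█
██·█·█
███··█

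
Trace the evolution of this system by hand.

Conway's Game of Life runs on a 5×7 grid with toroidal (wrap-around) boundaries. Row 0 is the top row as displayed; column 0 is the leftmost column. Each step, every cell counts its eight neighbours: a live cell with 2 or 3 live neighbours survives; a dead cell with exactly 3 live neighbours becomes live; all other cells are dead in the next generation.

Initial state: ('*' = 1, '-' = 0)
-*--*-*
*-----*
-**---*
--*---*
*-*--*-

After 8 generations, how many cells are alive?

gen 0: -*--*-*
*-----*
-**---*
--*---*
*-*--*-
gen 1: -*-----
--*---*
-**--**
--**-**
*-**-*-
gen 2: **-*--*
--*--**
-*--*--
-------
*--*-*-
gen 3: -*-*---
--*****
-----*-
----*--
***-*--
gen 4: ------*
--**-**
------*
-*-***-
***-*--
gen 5: ----*-*
*----**
*-----*
-*-****
***-*-*
gen 6: ---**--
-------
-*-----
---**--
-**----
gen 7: --**---
-------
-------
-*-*---
--*----
gen 8: --**---
-------
-------
--*----
-*-----

4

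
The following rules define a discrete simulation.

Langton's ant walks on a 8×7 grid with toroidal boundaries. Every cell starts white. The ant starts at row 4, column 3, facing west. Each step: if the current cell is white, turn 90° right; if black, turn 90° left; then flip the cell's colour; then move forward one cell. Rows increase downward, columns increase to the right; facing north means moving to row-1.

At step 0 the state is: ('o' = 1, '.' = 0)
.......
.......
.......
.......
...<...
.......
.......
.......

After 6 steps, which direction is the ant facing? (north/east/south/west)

k=0  .......
.......
.......
.......
...<...
.......
.......
.......
k=1  .......
.......
.......
...^...
...o...
.......
.......
.......
k=2  .......
.......
.......
...o>..
...o...
.......
.......
.......
k=3  .......
.......
.......
...oo..
...ov..
.......
.......
.......
k=4  .......
.......
.......
...oo..
...<o..
.......
.......
.......
k=5  .......
.......
.......
...oo..
....o..
...v...
.......
.......
k=6  .......
.......
.......
...oo..
....o..
..<o...
.......
.......

west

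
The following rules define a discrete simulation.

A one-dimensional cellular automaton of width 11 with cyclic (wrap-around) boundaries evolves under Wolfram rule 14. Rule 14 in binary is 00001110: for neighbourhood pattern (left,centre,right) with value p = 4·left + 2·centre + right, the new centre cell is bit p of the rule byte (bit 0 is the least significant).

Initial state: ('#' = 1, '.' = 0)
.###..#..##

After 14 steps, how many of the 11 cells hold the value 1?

step 0: .###..#..##
step 1: .#...##.##.
step 2: ##..##..#..
step 3: #..##..##.#
step 4: ..##..##..#
step 5: .##..##..##
step 6: .#..##..##.
step 7: ##.##..##..
step 8: #..#..##..#
step 9: ..##.##..##
step 10: .##..#..##.
step 11: ##..##.##..
step 12: #..##..#..#
step 13: ..##..##.##
step 14: .##..##..#.

5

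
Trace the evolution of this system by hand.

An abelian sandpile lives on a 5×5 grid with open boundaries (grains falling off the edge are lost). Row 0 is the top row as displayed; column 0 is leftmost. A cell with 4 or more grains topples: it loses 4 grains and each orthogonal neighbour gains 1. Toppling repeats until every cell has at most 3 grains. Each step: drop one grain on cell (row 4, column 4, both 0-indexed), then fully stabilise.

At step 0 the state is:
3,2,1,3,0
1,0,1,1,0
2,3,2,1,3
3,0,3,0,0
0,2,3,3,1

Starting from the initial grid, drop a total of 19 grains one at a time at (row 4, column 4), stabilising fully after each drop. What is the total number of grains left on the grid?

[0] 3,2,1,3,0
1,0,1,1,0
2,3,2,1,3
3,0,3,0,0
0,2,3,3,1
[1] 3,2,1,3,0
1,0,1,1,0
2,3,2,1,3
3,0,3,0,0
0,2,3,3,2
[2] 3,2,1,3,0
1,0,1,1,0
2,3,2,1,3
3,0,3,0,0
0,2,3,3,3
[3] 3,2,1,3,0
1,0,1,1,0
2,3,3,1,3
3,1,0,2,1
0,3,1,1,1
[4] 3,2,1,3,0
1,0,1,1,0
2,3,3,1,3
3,1,0,2,1
0,3,1,1,2
[5] 3,2,1,3,0
1,0,1,1,0
2,3,3,1,3
3,1,0,2,1
0,3,1,1,3
[6] 3,2,1,3,0
1,0,1,1,0
2,3,3,1,3
3,1,0,2,2
0,3,1,2,0
[7] 3,2,1,3,0
1,0,1,1,0
2,3,3,1,3
3,1,0,2,2
0,3,1,2,1
[8] 3,2,1,3,0
1,0,1,1,0
2,3,3,1,3
3,1,0,2,2
0,3,1,2,2
[9] 3,2,1,3,0
1,0,1,1,0
2,3,3,1,3
3,1,0,2,2
0,3,1,2,3
[10] 3,2,1,3,0
1,0,1,1,0
2,3,3,1,3
3,1,0,2,3
0,3,1,3,0
[11] 3,2,1,3,0
1,0,1,1,0
2,3,3,1,3
3,1,0,2,3
0,3,1,3,1
[12] 3,2,1,3,0
1,0,1,1,0
2,3,3,1,3
3,1,0,2,3
0,3,1,3,2
[13] 3,2,1,3,0
1,0,1,1,0
2,3,3,1,3
3,1,0,2,3
0,3,1,3,3
[14] 3,2,1,3,0
1,0,1,1,1
2,3,3,3,0
3,1,1,0,2
0,3,2,1,2
[15] 3,2,1,3,0
1,0,1,1,1
2,3,3,3,0
3,1,1,0,2
0,3,2,1,3
[16] 3,2,1,3,0
1,0,1,1,1
2,3,3,3,0
3,1,1,0,3
0,3,2,2,0
[17] 3,2,1,3,0
1,0,1,1,1
2,3,3,3,0
3,1,1,0,3
0,3,2,2,1
[18] 3,2,1,3,0
1,0,1,1,1
2,3,3,3,0
3,1,1,0,3
0,3,2,2,2
[19] 3,2,1,3,0
1,0,1,1,1
2,3,3,3,0
3,1,1,0,3
0,3,2,2,3

42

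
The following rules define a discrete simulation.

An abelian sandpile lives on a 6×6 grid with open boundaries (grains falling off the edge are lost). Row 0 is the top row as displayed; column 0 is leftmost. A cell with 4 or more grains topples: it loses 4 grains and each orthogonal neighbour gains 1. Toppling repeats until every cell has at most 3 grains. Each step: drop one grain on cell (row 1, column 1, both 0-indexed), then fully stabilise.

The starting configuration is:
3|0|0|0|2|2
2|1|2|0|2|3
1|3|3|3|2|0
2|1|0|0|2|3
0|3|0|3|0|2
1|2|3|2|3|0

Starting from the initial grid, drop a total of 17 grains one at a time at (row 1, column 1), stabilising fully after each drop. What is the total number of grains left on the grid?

[0] 3|0|0|0|2|2
2|1|2|0|2|3
1|3|3|3|2|0
2|1|0|0|2|3
0|3|0|3|0|2
1|2|3|2|3|0
[1] 3|0|0|0|2|2
2|2|2|0|2|3
1|3|3|3|2|0
2|1|0|0|2|3
0|3|0|3|0|2
1|2|3|2|3|0
[2] 3|0|0|0|2|2
2|3|2|0|2|3
1|3|3|3|2|0
2|1|0|0|2|3
0|3|0|3|0|2
1|2|3|2|3|0
[3] 3|1|1|0|2|2
3|2|0|2|2|3
2|1|2|0|3|0
2|2|1|1|2|3
0|3|0|3|0|2
1|2|3|2|3|0
[4] 3|1|1|0|2|2
3|3|0|2|2|3
2|1|2|0|3|0
2|2|1|1|2|3
0|3|0|3|0|2
1|2|3|2|3|0
[5] 0|3|1|0|2|2
1|1|1|2|2|3
3|2|2|0|3|0
2|2|1|1|2|3
0|3|0|3|0|2
1|2|3|2|3|0
[6] 0|3|1|0|2|2
1|2|1|2|2|3
3|2|2|0|3|0
2|2|1|1|2|3
0|3|0|3|0|2
1|2|3|2|3|0
[7] 0|3|1|0|2|2
1|3|1|2|2|3
3|2|2|0|3|0
2|2|1|1|2|3
0|3|0|3|0|2
1|2|3|2|3|0
[8] 1|0|2|0|2|2
2|1|2|2|2|3
3|3|2|0|3|0
2|2|1|1|2|3
0|3|0|3|0|2
1|2|3|2|3|0
[9] 1|0|2|0|2|2
2|2|2|2|2|3
3|3|2|0|3|0
2|2|1|1|2|3
0|3|0|3|0|2
1|2|3|2|3|0
[10] 1|0|2|0|2|2
2|3|2|2|2|3
3|3|2|0|3|0
2|2|1|1|2|3
0|3|0|3|0|2
1|2|3|2|3|0
[11] 2|1|2|0|2|2
0|2|3|2|2|3
1|1|3|0|3|0
3|3|1|1|2|3
0|3|0|3|0|2
1|2|3|2|3|0
[12] 2|1|2|0|2|2
0|3|3|2|2|3
1|1|3|0|3|0
3|3|1|1|2|3
0|3|0|3|0|2
1|2|3|2|3|0
[13] 2|2|3|0|2|2
1|1|1|3|2|3
1|3|0|1|3|0
3|3|2|1|2|3
0|3|0|3|0|2
1|2|3|2|3|0
[14] 2|2|3|0|2|2
1|2|1|3|2|3
1|3|0|1|3|0
3|3|2|1|2|3
0|3|0|3|0|2
1|2|3|2|3|0
[15] 2|2|3|0|2|2
1|3|1|3|2|3
1|3|0|1|3|0
3|3|2|1|2|3
0|3|0|3|0|2
1|2|3|2|3|0
[16] 2|3|3|0|2|2
2|1|2|3|2|3
3|1|1|1|3|0
0|2|3|1|2|3
2|0|1|3|0|2
1|3|3|2|3|0
[17] 2|3|3|0|2|2
2|2|2|3|2|3
3|1|1|1|3|0
0|2|3|1|2|3
2|0|1|3|0|2
1|3|3|2|3|0

66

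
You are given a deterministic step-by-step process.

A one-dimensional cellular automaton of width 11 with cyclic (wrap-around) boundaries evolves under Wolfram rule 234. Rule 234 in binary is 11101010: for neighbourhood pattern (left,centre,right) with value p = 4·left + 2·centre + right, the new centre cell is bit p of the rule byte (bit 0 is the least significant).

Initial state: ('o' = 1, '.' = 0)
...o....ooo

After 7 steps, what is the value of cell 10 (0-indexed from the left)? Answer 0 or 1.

0) ...o....ooo
1) ..o....oooo
2) .o....ooooo
3) o....oooooo
4) o...ooooooo
5) o..oooooooo
6) o.ooooooooo
7) ooooooooooo

1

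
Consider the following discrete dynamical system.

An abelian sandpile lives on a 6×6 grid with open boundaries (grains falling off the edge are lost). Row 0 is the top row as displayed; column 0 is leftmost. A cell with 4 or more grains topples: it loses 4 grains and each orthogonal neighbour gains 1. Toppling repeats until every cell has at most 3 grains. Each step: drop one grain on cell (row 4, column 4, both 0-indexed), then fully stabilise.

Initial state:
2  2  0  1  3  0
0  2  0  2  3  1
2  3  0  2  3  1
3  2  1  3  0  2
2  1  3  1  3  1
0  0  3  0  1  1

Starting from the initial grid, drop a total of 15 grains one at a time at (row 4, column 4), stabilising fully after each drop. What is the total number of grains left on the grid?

[0] 2  2  0  1  3  0
0  2  0  2  3  1
2  3  0  2  3  1
3  2  1  3  0  2
2  1  3  1  3  1
0  0  3  0  1  1
[1] 2  2  0  1  3  0
0  2  0  2  3  1
2  3  0  2  3  1
3  2  1  3  1  2
2  1  3  2  0  2
0  0  3  0  2  1
[2] 2  2  0  1  3  0
0  2  0  2  3  1
2  3  0  2  3  1
3  2  1  3  1  2
2  1  3  2  1  2
0  0  3  0  2  1
[3] 2  2  0  1  3  0
0  2  0  2  3  1
2  3  0  2  3  1
3  2  1  3  1  2
2  1  3  2  2  2
0  0  3  0  2  1
[4] 2  2  0  1  3  0
0  2  0  2  3  1
2  3  0  2  3  1
3  2  1  3  1  2
2  1  3  2  3  2
0  0  3  0  2  1
[5] 2  2  0  1  3  0
0  2  0  2  3  1
2  3  0  2  3  1
3  2  1  3  2  2
2  1  3  3  0  3
0  0  3  0  3  1
[6] 2  2  0  1  3  0
0  2  0  2  3  1
2  3  0  2  3  1
3  2  1  3  2  2
2  1  3  3  1  3
0  0  3  0  3  1
[7] 2  2  0  1  3  0
0  2  0  2  3  1
2  3  0  2  3  1
3  2  1  3  2  2
2  1  3  3  2  3
0  0  3  0  3  1
[8] 2  2  0  1  3  0
0  2  0  2  3  1
2  3  0  2  3  1
3  2  1  3  2  2
2  1  3  3  3  3
0  0  3  0  3  1
[9] 2  2  0  3  0  1
0  2  1  0  2  2
2  3  1  1  2  3
3  2  3  2  3  0
2  2  1  3  0  2
0  1  0  3  1  3
[10] 2  2  0  3  0  1
0  2  1  0  2  2
2  3  1  1  2  3
3  2  3  2  3  0
2  2  1  3  1  2
0  1  0  3  1  3
[11] 2  2  0  3  0  1
0  2  1  0  2  2
2  3  1  1  2  3
3  2  3  2  3  0
2  2  1  3  2  2
0  1  0  3  1  3
[12] 2  2  0  3  0  1
0  2  1  0  2  2
2  3  1  1  2  3
3  2  3  2  3  0
2  2  1  3  3  2
0  1  0  3  1  3
[13] 2  2  0  3  0  1
0  2  1  0  2  2
2  3  2  2  3  3
3  3  0  1  1  1
2  2  3  2  2  3
0  1  1  0  3  3
[14] 2  2  0  3  0  1
0  2  1  0  2  2
2  3  2  2  3  3
3  3  0  1  1  1
2  2  3  2  3  3
0  1  1  0  3  3
[15] 2  2  0  3  0  1
0  2  1  0  2  2
2  3  2  2  3  3
3  3  0  1  2  2
2  2  3  3  2  1
0  1  1  1  1  1

59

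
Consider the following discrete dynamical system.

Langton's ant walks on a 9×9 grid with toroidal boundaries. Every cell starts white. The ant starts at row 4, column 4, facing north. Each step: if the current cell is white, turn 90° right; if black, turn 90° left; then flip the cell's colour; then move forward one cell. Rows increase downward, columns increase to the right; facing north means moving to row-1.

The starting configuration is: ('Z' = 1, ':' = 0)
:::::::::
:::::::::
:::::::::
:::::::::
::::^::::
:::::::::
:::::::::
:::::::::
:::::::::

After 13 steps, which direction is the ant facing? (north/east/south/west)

step 0: :::::::::
:::::::::
:::::::::
:::::::::
::::^::::
:::::::::
:::::::::
:::::::::
:::::::::
step 1: :::::::::
:::::::::
:::::::::
:::::::::
::::Z>:::
:::::::::
:::::::::
:::::::::
:::::::::
step 2: :::::::::
:::::::::
:::::::::
:::::::::
::::ZZ:::
:::::v:::
:::::::::
:::::::::
:::::::::
step 3: :::::::::
:::::::::
:::::::::
:::::::::
::::ZZ:::
::::<Z:::
:::::::::
:::::::::
:::::::::
step 4: :::::::::
:::::::::
:::::::::
:::::::::
::::^Z:::
::::ZZ:::
:::::::::
:::::::::
:::::::::
step 5: :::::::::
:::::::::
:::::::::
:::::::::
:::<:Z:::
::::ZZ:::
:::::::::
:::::::::
:::::::::
step 6: :::::::::
:::::::::
:::::::::
:::^:::::
:::Z:Z:::
::::ZZ:::
:::::::::
:::::::::
:::::::::
step 7: :::::::::
:::::::::
:::::::::
:::Z>::::
:::Z:Z:::
::::ZZ:::
:::::::::
:::::::::
:::::::::
step 8: :::::::::
:::::::::
:::::::::
:::ZZ::::
:::ZvZ:::
::::ZZ:::
:::::::::
:::::::::
:::::::::
step 9: :::::::::
:::::::::
:::::::::
:::ZZ::::
:::<ZZ:::
::::ZZ:::
:::::::::
:::::::::
:::::::::
step 10: :::::::::
:::::::::
:::::::::
:::ZZ::::
::::ZZ:::
:::vZZ:::
:::::::::
:::::::::
:::::::::
step 11: :::::::::
:::::::::
:::::::::
:::ZZ::::
::::ZZ:::
::<ZZZ:::
:::::::::
:::::::::
:::::::::
step 12: :::::::::
:::::::::
:::::::::
:::ZZ::::
::^:ZZ:::
::ZZZZ:::
:::::::::
:::::::::
:::::::::
step 13: :::::::::
:::::::::
:::::::::
:::ZZ::::
::Z>ZZ:::
::ZZZZ:::
:::::::::
:::::::::
:::::::::

east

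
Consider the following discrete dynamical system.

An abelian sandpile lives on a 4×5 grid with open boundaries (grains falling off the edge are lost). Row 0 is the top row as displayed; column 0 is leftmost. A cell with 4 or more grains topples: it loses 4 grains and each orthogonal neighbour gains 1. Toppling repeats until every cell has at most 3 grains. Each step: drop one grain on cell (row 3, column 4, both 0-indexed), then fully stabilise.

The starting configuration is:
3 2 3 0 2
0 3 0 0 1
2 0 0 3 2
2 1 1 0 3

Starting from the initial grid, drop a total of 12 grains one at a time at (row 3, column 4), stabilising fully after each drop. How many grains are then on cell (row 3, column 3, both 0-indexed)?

step 0: 3 2 3 0 2
0 3 0 0 1
2 0 0 3 2
2 1 1 0 3
step 1: 3 2 3 0 2
0 3 0 0 1
2 0 0 3 3
2 1 1 1 0
step 2: 3 2 3 0 2
0 3 0 0 1
2 0 0 3 3
2 1 1 1 1
step 3: 3 2 3 0 2
0 3 0 0 1
2 0 0 3 3
2 1 1 1 2
step 4: 3 2 3 0 2
0 3 0 0 1
2 0 0 3 3
2 1 1 1 3
step 5: 3 2 3 0 2
0 3 0 1 2
2 0 1 0 1
2 1 1 3 1
step 6: 3 2 3 0 2
0 3 0 1 2
2 0 1 0 1
2 1 1 3 2
step 7: 3 2 3 0 2
0 3 0 1 2
2 0 1 0 1
2 1 1 3 3
step 8: 3 2 3 0 2
0 3 0 1 2
2 0 1 1 2
2 1 2 0 1
step 9: 3 2 3 0 2
0 3 0 1 2
2 0 1 1 2
2 1 2 0 2
step 10: 3 2 3 0 2
0 3 0 1 2
2 0 1 1 2
2 1 2 0 3
step 11: 3 2 3 0 2
0 3 0 1 2
2 0 1 1 3
2 1 2 1 0
step 12: 3 2 3 0 2
0 3 0 1 2
2 0 1 1 3
2 1 2 1 1

1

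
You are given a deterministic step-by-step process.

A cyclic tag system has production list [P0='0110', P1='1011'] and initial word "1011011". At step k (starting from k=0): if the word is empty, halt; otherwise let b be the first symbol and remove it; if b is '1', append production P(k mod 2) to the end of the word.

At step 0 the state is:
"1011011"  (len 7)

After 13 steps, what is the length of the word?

26

[0] "1011011"  (len 7)
[1] "0110110110"  (len 10)
[2] "110110110"  (len 9)
[3] "101101100110"  (len 12)
[4] "011011001101011"  (len 15)
[5] "11011001101011"  (len 14)
[6] "10110011010111011"  (len 17)
[7] "01100110101110110110"  (len 20)
[8] "1100110101110110110"  (len 19)
[9] "1001101011101101100110"  (len 22)
[10] "0011010111011011001101011"  (len 25)
[11] "011010111011011001101011"  (len 24)
[12] "11010111011011001101011"  (len 23)
[13] "10101110110110011010110110"  (len 26)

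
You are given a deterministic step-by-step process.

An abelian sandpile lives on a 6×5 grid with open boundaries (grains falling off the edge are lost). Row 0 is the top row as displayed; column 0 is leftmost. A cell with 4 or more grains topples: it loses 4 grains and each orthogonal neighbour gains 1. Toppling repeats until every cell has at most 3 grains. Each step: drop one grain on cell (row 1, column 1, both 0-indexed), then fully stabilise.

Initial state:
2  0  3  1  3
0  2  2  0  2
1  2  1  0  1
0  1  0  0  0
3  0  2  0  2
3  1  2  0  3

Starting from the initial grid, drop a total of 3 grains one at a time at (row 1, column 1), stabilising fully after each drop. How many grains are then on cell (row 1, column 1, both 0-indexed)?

k=0  2  0  3  1  3
0  2  2  0  2
1  2  1  0  1
0  1  0  0  0
3  0  2  0  2
3  1  2  0  3
k=1  2  0  3  1  3
0  3  2  0  2
1  2  1  0  1
0  1  0  0  0
3  0  2  0  2
3  1  2  0  3
k=2  2  1  3  1  3
1  0  3  0  2
1  3  1  0  1
0  1  0  0  0
3  0  2  0  2
3  1  2  0  3
k=3  2  1  3  1  3
1  1  3  0  2
1  3  1  0  1
0  1  0  0  0
3  0  2  0  2
3  1  2  0  3

1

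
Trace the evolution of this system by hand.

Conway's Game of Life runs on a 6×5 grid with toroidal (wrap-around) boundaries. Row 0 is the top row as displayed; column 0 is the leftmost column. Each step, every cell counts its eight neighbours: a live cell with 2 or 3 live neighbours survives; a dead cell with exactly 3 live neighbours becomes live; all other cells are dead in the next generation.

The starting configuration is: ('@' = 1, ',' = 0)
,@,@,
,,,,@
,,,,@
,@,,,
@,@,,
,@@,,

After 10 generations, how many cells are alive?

12

k=0  ,@,@,
,,,,@
,,,,@
,@,,,
@,@,,
,@@,,
k=1  @@,@,
@,,@@
@,,,,
@@,,,
@,@,,
@,,@,
k=2  ,@,@,
,,@@,
,,,,,
@,,,@
@,@,,
@,,@,
k=3  ,@,@,
,,@@,
,,,@@
@@,,@
@,,@,
@,,@,
k=4  ,@,@,
,,,,,
,@,,,
,@@,,
,,@@,
@@,@,
k=5  @@,,@
,,@,,
,@@,,
,@,@,
@,,@@
@@,@,
k=6  ,,,@@
,,@@,
,@,@,
,@,@,
,,,@,
,,,@,
k=7  ,,,,@
,,,,,
,@,@@
,,,@@
,,,@@
,,@@,
k=8  ,,,@,
@,,@@
@,@@@
,,,,,
,,,,,
,,@,,
k=9  ,,@@,
@@,,,
@@@,,
,,,@@
,,,,,
,,,,,
k=10  ,@@,,
@,,@@
,,@@,
@@@@@
,,,,,
,,,,,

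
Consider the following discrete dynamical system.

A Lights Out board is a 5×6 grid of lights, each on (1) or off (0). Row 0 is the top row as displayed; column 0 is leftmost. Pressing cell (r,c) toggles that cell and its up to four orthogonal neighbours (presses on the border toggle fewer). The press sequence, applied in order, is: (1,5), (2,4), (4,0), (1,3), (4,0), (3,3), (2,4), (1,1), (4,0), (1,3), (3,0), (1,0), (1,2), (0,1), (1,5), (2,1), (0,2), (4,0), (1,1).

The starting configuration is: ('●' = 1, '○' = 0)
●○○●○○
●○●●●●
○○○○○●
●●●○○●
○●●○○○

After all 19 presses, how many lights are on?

t=0: ●○○●○○
●○●●●●
○○○○○●
●●●○○●
○●●○○○
t=1: ●○○●○●
●○●●○○
○○○○○○
●●●○○●
○●●○○○
t=2: ●○○●○●
●○●●●○
○○○●●●
●●●○●●
○●●○○○
t=3: ●○○●○●
●○●●●○
○○○●●●
○●●○●●
●○●○○○
t=4: ●○○○○●
●○○○○○
○○○○●●
○●●○●●
●○●○○○
t=5: ●○○○○●
●○○○○○
○○○○●●
●●●○●●
○●●○○○
t=6: ●○○○○●
●○○○○○
○○○●●●
●●○●○●
○●●●○○
t=7: ●○○○○●
●○○○●○
○○○○○○
●●○●●●
○●●●○○
t=8: ●●○○○●
○●●○●○
○●○○○○
●●○●●●
○●●●○○
t=9: ●●○○○●
○●●○●○
○●○○○○
○●○●●●
●○●●○○
t=10: ●●○●○●
○●○●○○
○●○●○○
○●○●●●
●○●●○○
t=11: ●●○●○●
○●○●○○
●●○●○○
●○○●●●
○○●●○○
t=12: ○●○●○●
●○○●○○
○●○●○○
●○○●●●
○○●●○○
t=13: ○●●●○●
●●●○○○
○●●●○○
●○○●●●
○○●●○○
t=14: ●○○●○●
●○●○○○
○●●●○○
●○○●●●
○○●●○○
t=15: ●○○●○○
●○●○●●
○●●●○●
●○○●●●
○○●●○○
t=16: ●○○●○○
●●●○●●
●○○●○●
●●○●●●
○○●●○○
t=17: ●●●○○○
●●○○●●
●○○●○●
●●○●●●
○○●●○○
t=18: ●●●○○○
●●○○●●
●○○●○●
○●○●●●
●●●●○○
t=19: ●○●○○○
○○●○●●
●●○●○●
○●○●●●
●●●●○○

17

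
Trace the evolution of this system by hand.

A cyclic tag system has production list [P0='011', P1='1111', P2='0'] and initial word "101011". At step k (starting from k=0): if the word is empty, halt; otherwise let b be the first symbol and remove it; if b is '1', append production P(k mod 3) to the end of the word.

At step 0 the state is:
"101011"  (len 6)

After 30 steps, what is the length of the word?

gen 0: "101011"  (len 6)
gen 1: "01011011"  (len 8)
gen 2: "1011011"  (len 7)
gen 3: "0110110"  (len 7)
gen 4: "110110"  (len 6)
gen 5: "101101111"  (len 9)
gen 6: "011011110"  (len 9)
gen 7: "11011110"  (len 8)
gen 8: "10111101111"  (len 11)
gen 9: "01111011110"  (len 11)
gen 10: "1111011110"  (len 10)
gen 11: "1110111101111"  (len 13)
gen 12: "1101111011110"  (len 13)
gen 13: "101111011110011"  (len 15)
gen 14: "011110111100111111"  (len 18)
gen 15: "11110111100111111"  (len 17)
gen 16: "1110111100111111011"  (len 19)
gen 17: "1101111001111110111111"  (len 22)
gen 18: "1011110011111101111110"  (len 22)
gen 19: "011110011111101111110011"  (len 24)
gen 20: "11110011111101111110011"  (len 23)
gen 21: "11100111111011111100110"  (len 23)
gen 22: "1100111111011111100110011"  (len 25)
gen 23: "1001111110111111001100111111"  (len 28)
gen 24: "0011111101111110011001111110"  (len 28)
gen 25: "011111101111110011001111110"  (len 27)
gen 26: "11111101111110011001111110"  (len 26)
gen 27: "11111011111100110011111100"  (len 26)
gen 28: "1111011111100110011111100011"  (len 28)
gen 29: "1110111111001100111111000111111"  (len 31)
gen 30: "1101111110011001111110001111110"  (len 31)

31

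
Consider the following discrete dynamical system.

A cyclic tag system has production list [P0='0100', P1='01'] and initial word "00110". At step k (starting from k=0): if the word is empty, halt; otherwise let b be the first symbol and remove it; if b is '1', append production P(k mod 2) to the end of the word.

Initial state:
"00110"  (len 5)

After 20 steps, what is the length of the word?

7

t=0: "00110"  (len 5)
t=1: "0110"  (len 4)
t=2: "110"  (len 3)
t=3: "100100"  (len 6)
t=4: "0010001"  (len 7)
t=5: "010001"  (len 6)
t=6: "10001"  (len 5)
t=7: "00010100"  (len 8)
t=8: "0010100"  (len 7)
t=9: "010100"  (len 6)
t=10: "10100"  (len 5)
t=11: "01000100"  (len 8)
t=12: "1000100"  (len 7)
t=13: "0001000100"  (len 10)
t=14: "001000100"  (len 9)
t=15: "01000100"  (len 8)
t=16: "1000100"  (len 7)
t=17: "0001000100"  (len 10)
t=18: "001000100"  (len 9)
t=19: "01000100"  (len 8)
t=20: "1000100"  (len 7)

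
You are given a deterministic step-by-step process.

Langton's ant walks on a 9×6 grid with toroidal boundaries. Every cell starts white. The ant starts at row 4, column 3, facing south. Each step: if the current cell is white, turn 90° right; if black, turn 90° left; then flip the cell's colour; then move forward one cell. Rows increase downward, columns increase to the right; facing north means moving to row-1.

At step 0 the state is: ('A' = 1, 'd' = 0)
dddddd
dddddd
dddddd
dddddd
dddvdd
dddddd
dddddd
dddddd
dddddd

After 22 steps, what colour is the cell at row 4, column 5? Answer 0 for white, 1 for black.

1

t=0: dddddd
dddddd
dddddd
dddddd
dddvdd
dddddd
dddddd
dddddd
dddddd
t=1: dddddd
dddddd
dddddd
dddddd
dd<Add
dddddd
dddddd
dddddd
dddddd
t=2: dddddd
dddddd
dddddd
dd^ddd
ddAAdd
dddddd
dddddd
dddddd
dddddd
t=3: dddddd
dddddd
dddddd
ddA>dd
ddAAdd
dddddd
dddddd
dddddd
dddddd
t=4: dddddd
dddddd
dddddd
ddAAdd
ddAvdd
dddddd
dddddd
dddddd
dddddd
t=5: dddddd
dddddd
dddddd
ddAAdd
ddAd>d
dddddd
dddddd
dddddd
dddddd
t=6: dddddd
dddddd
dddddd
ddAAdd
ddAdAd
ddddvd
dddddd
dddddd
dddddd
t=7: dddddd
dddddd
dddddd
ddAAdd
ddAdAd
ddd<Ad
dddddd
dddddd
dddddd
t=8: dddddd
dddddd
dddddd
ddAAdd
ddA^Ad
dddAAd
dddddd
dddddd
dddddd
t=9: dddddd
dddddd
dddddd
ddAAdd
ddAA>d
dddAAd
dddddd
dddddd
dddddd
t=10: dddddd
dddddd
dddddd
ddAA^d
ddAAdd
dddAAd
dddddd
dddddd
dddddd
t=11: dddddd
dddddd
dddddd
ddAAA>
ddAAdd
dddAAd
dddddd
dddddd
dddddd
t=12: dddddd
dddddd
dddddd
ddAAAA
ddAAdv
dddAAd
dddddd
dddddd
dddddd
t=13: dddddd
dddddd
dddddd
ddAAAA
ddAA<A
dddAAd
dddddd
dddddd
dddddd
t=14: dddddd
dddddd
dddddd
ddAA^A
ddAAAA
dddAAd
dddddd
dddddd
dddddd
t=15: dddddd
dddddd
dddddd
ddA<dA
ddAAAA
dddAAd
dddddd
dddddd
dddddd
t=16: dddddd
dddddd
dddddd
ddAddA
ddAvAA
dddAAd
dddddd
dddddd
dddddd
t=17: dddddd
dddddd
dddddd
ddAddA
ddAd>A
dddAAd
dddddd
dddddd
dddddd
t=18: dddddd
dddddd
dddddd
ddAd^A
ddAddA
dddAAd
dddddd
dddddd
dddddd
t=19: dddddd
dddddd
dddddd
ddAdA>
ddAddA
dddAAd
dddddd
dddddd
dddddd
t=20: dddddd
dddddd
ddddd^
ddAdAd
ddAddA
dddAAd
dddddd
dddddd
dddddd
t=21: dddddd
dddddd
>ddddA
ddAdAd
ddAddA
dddAAd
dddddd
dddddd
dddddd
t=22: dddddd
dddddd
AddddA
vdAdAd
ddAddA
dddAAd
dddddd
dddddd
dddddd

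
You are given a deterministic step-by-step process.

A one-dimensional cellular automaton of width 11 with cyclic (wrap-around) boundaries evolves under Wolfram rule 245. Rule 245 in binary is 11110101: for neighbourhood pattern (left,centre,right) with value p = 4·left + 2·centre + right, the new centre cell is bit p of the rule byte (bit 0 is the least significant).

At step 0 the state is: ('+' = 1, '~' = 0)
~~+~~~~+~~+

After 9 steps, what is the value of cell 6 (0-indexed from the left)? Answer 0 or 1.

0

0) ~~+~~~~+~~+
1) +~++++~++~+
2) ++~++++~++~
3) ~++~++++~++
4) +~++~++++~+
5) ++~++~++++~
6) ~++~++~++++
7) +~++~++~+++
8) ++~++~++~++
9) +++~++~++~+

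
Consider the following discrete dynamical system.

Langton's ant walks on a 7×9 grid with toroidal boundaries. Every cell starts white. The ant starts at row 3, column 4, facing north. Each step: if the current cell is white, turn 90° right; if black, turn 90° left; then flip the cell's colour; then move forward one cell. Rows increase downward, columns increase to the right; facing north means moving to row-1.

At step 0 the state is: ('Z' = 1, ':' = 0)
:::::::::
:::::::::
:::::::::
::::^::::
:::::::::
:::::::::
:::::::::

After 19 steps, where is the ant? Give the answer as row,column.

4,2

gen 0: :::::::::
:::::::::
:::::::::
::::^::::
:::::::::
:::::::::
:::::::::
gen 1: :::::::::
:::::::::
:::::::::
::::Z>:::
:::::::::
:::::::::
:::::::::
gen 2: :::::::::
:::::::::
:::::::::
::::ZZ:::
:::::v:::
:::::::::
:::::::::
gen 3: :::::::::
:::::::::
:::::::::
::::ZZ:::
::::<Z:::
:::::::::
:::::::::
gen 4: :::::::::
:::::::::
:::::::::
::::^Z:::
::::ZZ:::
:::::::::
:::::::::
gen 5: :::::::::
:::::::::
:::::::::
:::<:Z:::
::::ZZ:::
:::::::::
:::::::::
gen 6: :::::::::
:::::::::
:::^:::::
:::Z:Z:::
::::ZZ:::
:::::::::
:::::::::
gen 7: :::::::::
:::::::::
:::Z>::::
:::Z:Z:::
::::ZZ:::
:::::::::
:::::::::
gen 8: :::::::::
:::::::::
:::ZZ::::
:::ZvZ:::
::::ZZ:::
:::::::::
:::::::::
gen 9: :::::::::
:::::::::
:::ZZ::::
:::<ZZ:::
::::ZZ:::
:::::::::
:::::::::
gen 10: :::::::::
:::::::::
:::ZZ::::
::::ZZ:::
:::vZZ:::
:::::::::
:::::::::
gen 11: :::::::::
:::::::::
:::ZZ::::
::::ZZ:::
::<ZZZ:::
:::::::::
:::::::::
gen 12: :::::::::
:::::::::
:::ZZ::::
::^:ZZ:::
::ZZZZ:::
:::::::::
:::::::::
gen 13: :::::::::
:::::::::
:::ZZ::::
::Z>ZZ:::
::ZZZZ:::
:::::::::
:::::::::
gen 14: :::::::::
:::::::::
:::ZZ::::
::ZZZZ:::
::ZvZZ:::
:::::::::
:::::::::
gen 15: :::::::::
:::::::::
:::ZZ::::
::ZZZZ:::
::Z:>Z:::
:::::::::
:::::::::
gen 16: :::::::::
:::::::::
:::ZZ::::
::ZZ^Z:::
::Z::Z:::
:::::::::
:::::::::
gen 17: :::::::::
:::::::::
:::ZZ::::
::Z<:Z:::
::Z::Z:::
:::::::::
:::::::::
gen 18: :::::::::
:::::::::
:::ZZ::::
::Z::Z:::
::Zv:Z:::
:::::::::
:::::::::
gen 19: :::::::::
:::::::::
:::ZZ::::
::Z::Z:::
::<Z:Z:::
:::::::::
:::::::::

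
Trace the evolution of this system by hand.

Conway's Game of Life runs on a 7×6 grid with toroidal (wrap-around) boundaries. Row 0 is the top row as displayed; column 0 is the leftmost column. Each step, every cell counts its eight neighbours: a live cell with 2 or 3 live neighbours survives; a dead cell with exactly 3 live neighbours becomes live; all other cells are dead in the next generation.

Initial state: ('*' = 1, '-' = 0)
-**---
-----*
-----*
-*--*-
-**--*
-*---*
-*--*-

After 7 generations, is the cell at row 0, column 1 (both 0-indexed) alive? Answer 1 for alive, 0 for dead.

0

0) -**---
-----*
-----*
-*--*-
-**--*
-*---*
-*--*-
1) ***---
*-----
*---**
-**-**
-**-**
-*--**
-*----
2) *-*---
------
---**-
--*---
------
-*-***
-----*
3) ------
---*--
---*--
---*--
--***-
*---**
-***-*
4) ---**-
------
--***-
------
--*---
*-----
-***-*
5) ---**-
--*---
---*--
--*---
------
*--*--
****-*
6) *---**
--*-*-
--**--
------
------
*--***
**---*
7) ---**-
-**-*-
--**--
------
----**
-*--*-
-*-*--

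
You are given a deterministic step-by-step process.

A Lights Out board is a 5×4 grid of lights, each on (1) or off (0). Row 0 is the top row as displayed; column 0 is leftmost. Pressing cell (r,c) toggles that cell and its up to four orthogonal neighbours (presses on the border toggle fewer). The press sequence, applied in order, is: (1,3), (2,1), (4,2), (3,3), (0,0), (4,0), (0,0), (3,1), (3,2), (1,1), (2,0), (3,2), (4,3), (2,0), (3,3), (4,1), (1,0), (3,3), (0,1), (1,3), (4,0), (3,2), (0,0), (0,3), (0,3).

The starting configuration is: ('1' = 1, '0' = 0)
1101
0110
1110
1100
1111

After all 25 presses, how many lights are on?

10

t=0: 1101
0110
1110
1100
1111
t=1: 1100
0101
1111
1100
1111
t=2: 1100
0001
0001
1000
1111
t=3: 1100
0001
0001
1010
1000
t=4: 1100
0001
0000
1001
1001
t=5: 0000
1001
0000
1001
1001
t=6: 0000
1001
0000
0001
0101
t=7: 1100
0001
0000
0001
0101
t=8: 1100
0001
0100
1111
0001
t=9: 1100
0001
0110
1000
0011
t=10: 1000
1111
0010
1000
0011
t=11: 1000
0111
1110
0000
0011
t=12: 1000
0111
1100
0111
0001
t=13: 1000
0111
1100
0110
0010
t=14: 1000
1111
0000
1110
0010
t=15: 1000
1111
0001
1101
0011
t=16: 1000
1111
0001
1001
1101
t=17: 0000
0011
1001
1001
1101
t=18: 0000
0011
1000
1010
1100
t=19: 1110
0111
1000
1010
1100
t=20: 1111
0100
1001
1010
1100
t=21: 1111
0100
1001
0010
0000
t=22: 1111
0100
1011
0101
0010
t=23: 0011
1100
1011
0101
0010
t=24: 0000
1101
1011
0101
0010
t=25: 0011
1100
1011
0101
0010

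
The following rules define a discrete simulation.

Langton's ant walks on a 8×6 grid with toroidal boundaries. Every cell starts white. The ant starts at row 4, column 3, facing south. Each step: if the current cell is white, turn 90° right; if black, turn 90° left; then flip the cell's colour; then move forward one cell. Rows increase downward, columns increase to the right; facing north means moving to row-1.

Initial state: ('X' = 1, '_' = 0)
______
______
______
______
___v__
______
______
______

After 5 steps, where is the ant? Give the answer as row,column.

gen 0: ______
______
______
______
___v__
______
______
______
gen 1: ______
______
______
______
__<X__
______
______
______
gen 2: ______
______
______
__^___
__XX__
______
______
______
gen 3: ______
______
______
__X>__
__XX__
______
______
______
gen 4: ______
______
______
__XX__
__Xv__
______
______
______
gen 5: ______
______
______
__XX__
__X_>_
______
______
______

4,4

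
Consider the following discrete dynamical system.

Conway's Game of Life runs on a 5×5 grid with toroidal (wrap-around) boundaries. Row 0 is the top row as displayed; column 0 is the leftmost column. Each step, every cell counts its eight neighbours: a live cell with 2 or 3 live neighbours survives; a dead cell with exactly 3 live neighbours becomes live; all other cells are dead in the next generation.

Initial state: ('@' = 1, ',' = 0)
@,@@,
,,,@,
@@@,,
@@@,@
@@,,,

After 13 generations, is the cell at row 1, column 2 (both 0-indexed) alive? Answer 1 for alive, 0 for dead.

k=0  @,@@,
,,,@,
@@@,,
@@@,@
@@,,,
k=1  @,@@,
@,,@,
,,,,,
,,,@@
,,,,,
k=2  ,@@@,
,@@@,
,,,@,
,,,,,
,,@,,
k=3  ,,,,,
,@,,@
,,,@,
,,,,,
,@@@,
k=4  @@,@,
,,,,,
,,,,,
,,,@,
,,@,,
k=5  ,@@,,
,,,,,
,,,,,
,,,,,
,@@@@
k=6  @@,,,
,,,,,
,,,,,
,,@@,
@@,@,
k=7  @@@,@
,,,,,
,,,,,
,@@@@
@,,@,
k=8  @@@@@
@@,,,
,,@@,
@@@@@
,,,,,
k=9  ,,@@@
,,,,,
,,,,,
@@,,@
,,,,,
k=10  ,,,@,
,,,@,
@,,,,
@,,,,
,@@,,
k=11  ,,,@,
,,,,@
,,,,@
@,,,,
,@@,,
k=12  ,,@@,
,,,@@
@,,,@
@@,,,
,@@,,
k=13  ,@,,@
@,@,,
,@,@,
,,@,@
@,,@,

1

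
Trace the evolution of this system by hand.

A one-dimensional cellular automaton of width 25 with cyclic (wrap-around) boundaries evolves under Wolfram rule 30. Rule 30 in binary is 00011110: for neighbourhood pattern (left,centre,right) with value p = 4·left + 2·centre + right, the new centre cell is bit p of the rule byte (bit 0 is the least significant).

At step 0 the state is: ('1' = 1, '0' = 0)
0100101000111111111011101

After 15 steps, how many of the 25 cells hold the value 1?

step 0: 0100101000111111111011101
step 1: 0111101101100000000010001
step 2: 0100001001010000000111011
step 3: 0110011111011000001100010
step 4: 1101110000010100011010111
step 5: 0001001000110110110010100
step 6: 0011111101100100101110110
step 7: 0110000001011111101000101
step 8: 0101000011010000001101101
step 9: 0101100110011000011001001
step 10: 0101011101110100110111111
step 11: 0101010001000111100100000
step 12: 1101011011101100011110000
step 13: 1001010010001010110001001
step 14: 0111011111011010101011111
step 15: 0100010000010010101010000

7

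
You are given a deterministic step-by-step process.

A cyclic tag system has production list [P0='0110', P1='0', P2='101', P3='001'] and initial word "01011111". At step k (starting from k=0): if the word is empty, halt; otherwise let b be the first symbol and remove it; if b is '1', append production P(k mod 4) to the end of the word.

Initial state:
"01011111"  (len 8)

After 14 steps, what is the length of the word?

13

k=0  "01011111"  (len 8)
k=1  "1011111"  (len 7)
k=2  "0111110"  (len 7)
k=3  "111110"  (len 6)
k=4  "11110001"  (len 8)
k=5  "11100010110"  (len 11)
k=6  "11000101100"  (len 11)
k=7  "1000101100101"  (len 13)
k=8  "000101100101001"  (len 15)
k=9  "00101100101001"  (len 14)
k=10  "0101100101001"  (len 13)
k=11  "101100101001"  (len 12)
k=12  "01100101001001"  (len 14)
k=13  "1100101001001"  (len 13)
k=14  "1001010010010"  (len 13)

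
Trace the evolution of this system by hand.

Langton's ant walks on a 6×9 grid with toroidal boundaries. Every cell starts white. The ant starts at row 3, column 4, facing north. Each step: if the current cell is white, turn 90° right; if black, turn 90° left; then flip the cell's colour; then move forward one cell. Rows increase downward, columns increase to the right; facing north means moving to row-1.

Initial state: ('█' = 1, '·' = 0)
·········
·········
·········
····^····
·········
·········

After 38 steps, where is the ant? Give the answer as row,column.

gen 0: ·········
·········
·········
····^····
·········
·········
gen 1: ·········
·········
·········
····█>···
·········
·········
gen 2: ·········
·········
·········
····██···
·····v···
·········
gen 3: ·········
·········
·········
····██···
····<█···
·········
gen 4: ·········
·········
·········
····^█···
····██···
·········
gen 5: ·········
·········
·········
···<·█···
····██···
·········
gen 6: ·········
·········
···^·····
···█·█···
····██···
·········
gen 7: ·········
·········
···█>····
···█·█···
····██···
·········
gen 8: ·········
·········
···██····
···█v█···
····██···
·········
gen 9: ·········
·········
···██····
···<██···
····██···
·········
gen 10: ·········
·········
···██····
····██···
···v██···
·········
gen 11: ·········
·········
···██····
····██···
··<███···
·········
gen 12: ·········
·········
···██····
··^·██···
··████···
·········
gen 13: ·········
·········
···██····
··█>██···
··████···
·········
gen 14: ·········
·········
···██····
··████···
··█v██···
·········
gen 15: ·········
·········
···██····
··████···
··█·>█···
·········
gen 16: ·········
·········
···██····
··██^█···
··█··█···
·········
gen 17: ·········
·········
···██····
··█<·█···
··█··█···
·········
gen 18: ·········
·········
···██····
··█··█···
··█v·█···
·········
gen 19: ·········
·········
···██····
··█··█···
··<█·█···
·········
gen 20: ·········
·········
···██····
··█··█···
···█·█···
··v······
gen 21: ·········
·········
···██····
··█··█···
···█·█···
·<█······
gen 22: ·········
·········
···██····
··█··█···
·^·█·█···
·██······
gen 23: ·········
·········
···██····
··█··█···
·█>█·█···
·██······
gen 24: ·········
·········
···██····
··█··█···
·███·█···
·█v······
gen 25: ·········
·········
···██····
··█··█···
·███·█···
·█·>·····
gen 26: ···v·····
·········
···██····
··█··█···
·███·█···
·█·█·····
gen 27: ··<█·····
·········
···██····
··█··█···
·███·█···
·█·█·····
gen 28: ··██·····
·········
···██····
··█··█···
·███·█···
·█^█·····
gen 29: ··██·····
·········
···██····
··█··█···
·███·█···
·██>·····
gen 30: ··██·····
·········
···██····
··█··█···
·██^·█···
·██······
gen 31: ··██·····
·········
···██····
··█··█···
·█<··█···
·██······
gen 32: ··██·····
·········
···██····
··█··█···
·█···█···
·█v······
gen 33: ··██·····
·········
···██····
··█··█···
·█···█···
·█·>·····
gen 34: ··█v·····
·········
···██····
··█··█···
·█···█···
·█·█·····
gen 35: ··█·>····
·········
···██····
··█··█···
·█···█···
·█·█·····
gen 36: ··█·█····
····v····
···██····
··█··█···
·█···█···
·█·█·····
gen 37: ··█·█····
···<█····
···██····
··█··█···
·█···█···
·█·█·····
gen 38: ··█^█····
···██····
···██····
··█··█···
·█···█···
·█·█·····

0,3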